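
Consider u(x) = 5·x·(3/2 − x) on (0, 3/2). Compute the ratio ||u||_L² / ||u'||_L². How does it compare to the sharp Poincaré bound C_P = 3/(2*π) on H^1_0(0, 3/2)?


||u||_L² / ||u'||_L² = 3*sqrt(10)/20 < C_P = 3/(2*π).

u(x) = 5·x·(3/2 − x), so u'(x) = 15/2 - 10*x.
u(x) = 5·x·(3/2 − x) vanishes at x = 0 and x = 3/2, so u ∈ H^1_0(0, 3/2). Differentiate via the product rule and integrate the resulting polynomials term by term.
  ∫_0^3/2 u² dx = ∫_0^3/2 (25*x^4 - 75*x^3 + 225*x^2/4) dx. Term by term:
    ∫_0^3/2 25*x^4 dx = 1215/32;  ∫_0^3/2 -75*x^3 dx = -6075/64;  ∫_0^3/2 225*x^2/4 dx = 2025/32.
  Sum: 1215/32 − 6075/64 + 2025/32 = 405/64.
  ∫_0^3/2 (u')² dx = ∫_0^3/2 (100*x^2 - 150*x + 225/4) dx. Term by term:
    ∫_0^3/2 100*x^2 dx = 225/2;  ∫_0^3/2 -150*x dx = -675/4;  ∫_0^3/2 225/4 dx = 675/8.
  Sum: 225/2 − 675/4 + 675/8 = 225/8.
∫_0^3/2 u² dx = 405/64, so ||u||_L² = 9*sqrt(5)/8.
∫_0^3/2 (u')² dx = 225/8, so ||u'||_L² = 15*sqrt(2)/4.
Ratio ||u||_L² / ||u'||_L² = 3*sqrt(10)/20.
Sharp Poincaré constant on H^1_0(0, 3/2) is C_P = L/π = 3/(2*π), achieved by sin(2*π/3·x).
A polynomial bump cannot attain the sharp Poincaré constant (only the first sine eigenfunction does), so the ratio is strictly less than C_P, consistent with ||u||_L² ≤ C_P ||u'||_L².


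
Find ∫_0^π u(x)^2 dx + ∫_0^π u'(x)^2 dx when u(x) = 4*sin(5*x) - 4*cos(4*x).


||u||_{H^1(0,π)}^2 = -5440/9 + 344*π

u'(x) = 16*sin(4*x) + 20*cos(5*x).
Expand u² and (u')² and integrate term by term on (0, π), using: for integers n ≥ 1, ∫_0^π sin²(nx) dx = ∫_0^π cos²(nx) dx = π/2; for n ≠ n', ∫_0^π sin(nx)sin(n'x) dx = ∫_0^π cos(nx)cos(n'x) dx = 0; and by product-to-sum, ∫_0^π sin(nx)cos(n'x) dx = ½∫_0^π [sin((n+n')x) + sin((n−n')x)] dx, which is 0 when n+n' is even and 2n/(n²−n'²) when n+n' is odd (it need not vanish on (0, π)).
  u² squared terms: (-4)²·∫cos(4x)² dx = 16·π/2 = 8*π;  (4)²·∫sin(5x)² dx = 16·π/2 = 8*π.
  u² cross terms: 2·(-4)·(4)·∫cos(4x)·sin(5x) dx = -32·(10/9) = -320/9.
  So ∫_0^π u² dx = 8*π + 8*π − 320/9 = -320/9 + 16*π.
  (u')² squared terms: (16)²·∫sin(4x)² dx = 256·π/2 = 128*π;  (20)²·∫cos(5x)² dx = 400·π/2 = 200*π.
  (u')² cross terms: 2·(16)·(20)·∫sin(4x)·cos(5x) dx = 640·(-8/9) = -5120/9.
  So ∫_0^π (u')² dx = 128*π + 200*π − 5120/9 = -5120/9 + 328*π.
||u||_{H^1}^2 = (-320/9 + 16*π) + (-5120/9 + 328*π) = -5440/9 + 344*π.


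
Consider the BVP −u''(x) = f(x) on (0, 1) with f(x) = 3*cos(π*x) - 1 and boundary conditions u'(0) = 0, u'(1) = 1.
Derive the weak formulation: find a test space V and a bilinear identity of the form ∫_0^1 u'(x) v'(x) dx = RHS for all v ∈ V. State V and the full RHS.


V = H^1(0, 1) (v unrestricted at boundary; u is determined up to an additive constant); weak form: ∫_0^1 u'v' dx = ∫_0^1 (3*cos(π*x) - 1) v dx + v(1) for all v ∈ V.

Multiply both sides by a test function v and integrate from 0 to 1:
  ∫_0^1 −u''(x) v(x) dx = ∫_0^1 f(x) v(x) dx.
Integrate the LHS by parts once:
  ∫_0^1 −u'' v dx = −[u'(x) v(x)]_0^1 + ∫_0^1 u'(x) v'(x) dx.
Thus ∫_0^1 u'(x) v'(x) dx = ∫_0^1 f(x) v(x) dx + [u'(x) v(x)]_0^1.
Choose V so that boundary terms are either known or forced to vanish.
u has inhomogeneous Neumann u'(0) = 0, u'(1) = 1. [u' v]_0^1 = (1)·v(1) − (0)·v(0) = v(1). Take V = H^1(0, 1); boundary term becomes part of RHS.
Weak formulation: find u (satisfying any essential BC) such that ∫_0^1 u'(x) v'(x) dx = ∫_0^1 f v dx + v(1) for all v ∈ V (Neumann data are natural BCs: they enter the RHS as boundary terms).
Substituting f(x) = 3*cos(π*x) - 1, the right-hand side is ∫_0^1 (3*cos(π*x) - 1) v dx + v(1).
Compatibility check (pure Neumann): taking v ≡ 1 ∈ V gives 0 = ∫_0^1 f dx + (1) − (0), i.e. ∫_0^1 f dx must equal u'(0) − u'(1) = -1. Indeed ∫_0^1 (3*cos(π*x) - 1) dx = -1, so the data are compatible. The solution is then unique only up to an additive constant (fix it e.g. by requiring ∫_0^1 u dx = 0).


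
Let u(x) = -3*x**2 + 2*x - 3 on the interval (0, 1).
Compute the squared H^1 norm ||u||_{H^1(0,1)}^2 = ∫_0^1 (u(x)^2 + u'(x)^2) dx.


||u||_{H^1}^2 = 197/15

The H^1 norm (squared) on an interval (0, L) is
  ||u||_{H^1}^2 = ∫_0^L u(x)^2 dx + ∫_0^L u'(x)^2 dx.
Compute u'(x) = 2 - 6*x.
Then u(x)^2 = 9*x**4 - 12*x**3 + 22*x**2 - 12*x + 9 and u'(x)^2 = 36*x**2 - 24*x + 4.
Integrate each monomial from 0 to 1 using ∫_0^1 c·x^n dx = c·1^(n+1)/(n+1):
  ∫_0^1 u(x)^2 dx = ∫_0^1 (9*x^4 - 12*x^3 + 22*x^2 - 12*x + 9) dx. Term by term:
    ∫_0^1 9*x^4 dx = 9/5;  ∫_0^1 -12*x^3 dx = -3;  ∫_0^1 22*x^2 dx = 22/3;
    ∫_0^1 -12*x dx = -6;  ∫_0^1 9 dx = 9.
  Sum: 9/5 − 3 + 22/3 − 6 + 9 = 137/15.
  ∫_0^1 u'(x)^2 dx = ∫_0^1 (36*x^2 - 24*x + 4) dx. Term by term:
    ∫_0^1 36*x^2 dx = 12;  ∫_0^1 -24*x dx = -12;  ∫_0^1 4 dx = 4.
  Sum: 12 − 12 + 4 = 4.
Adding: ||u||_{H^1}^2 = 137/15 + 4 = 197/15.


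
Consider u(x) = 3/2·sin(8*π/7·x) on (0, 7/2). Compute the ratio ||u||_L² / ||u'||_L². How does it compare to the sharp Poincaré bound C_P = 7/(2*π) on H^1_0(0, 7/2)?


||u||_L² / ||u'||_L² = 7/(8*π) < C_P = 7/(2*π).

u(x) = 3/2·sin(8*π/7·x), so u'(x) = 12*π*cos(8*π*x/7)/7.
Writing u(x) = A·sin(kπx/L) with A = 3/2 and k = 4, use ∫_0^L sin²(kπx/L) dx = L/2 and ∫_0^L cos²(kπx/L) dx = L/2.
u² = 9/4·sin²(8*π/7·x) and (u')² = 144*π^2/49·cos²(8*π/7·x), and each of sin², cos² integrates to L/2 = 7/4 over (0, 7/2).
∫_0^7/2 u² dx = 63/16, so ||u||_L² = 3*sqrt(7)/4.
∫_0^7/2 (u')² dx = 36*π^2/7, so ||u'||_L² = 6*sqrt(7)*π/7.
Ratio ||u||_L² / ||u'||_L² = 7/(8*π).
Sharp Poincaré constant on H^1_0(0, 7/2) is C_P = L/π = 7/(2*π), achieved by sin(2*π/7·x).
This is the k = 4 harmonic; the ratio L/(kπ) is strictly less than C_P = L/π, consistent with the sharp inequality ||u||_L² ≤ C_P ||u'||_L².


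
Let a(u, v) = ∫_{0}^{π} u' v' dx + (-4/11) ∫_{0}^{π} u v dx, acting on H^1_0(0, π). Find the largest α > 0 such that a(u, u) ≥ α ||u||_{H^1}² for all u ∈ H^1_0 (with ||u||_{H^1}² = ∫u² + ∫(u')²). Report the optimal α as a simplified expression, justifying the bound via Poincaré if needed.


α = 7/22

Coercivity of a(·,·) on H^1_0(0, π) means a(u, u) ≥ α ||u||_{H^1}² for every u ∈ H^1_0.
The interval has length L = π, and Poincaré/coercivity depend only on L. Here a(u, u) = ∫(u')² + (-4/11)·∫u².
Here c = -4/11 < 0 with |c| < (π/L)² = 1, so coercivity still holds. The condition a(u,u) ≥ α||u||_{H^1}² reads (1−α)∫(u')² ≥ (α−c)∫u². Any admissible α is ≤ 1 (rapidly oscillating u have ∫u²/∫(u')² → 0), and α = 1 would force 0 ≥ (1−c)∫u², impossible since c < 1; so 1−α > 0. By the sharp Poincaré inequality on H^1_0 of an interval of length L, ∫(u')² ≥ (π/L)²∫u² with equality for the first sine mode sin(π(x−x₀)/L) (x₀ the left endpoint), so the inequality holds for all u iff (1−α)(π/L)² ≥ α − c, i.e. α ≤ ((π/L)² + c)/((π/L)² + 1) = (1 + c(L/π)²)/(1 + (L/π)²). (Direct route, valid since c ≤ 0: Poincaré gives c∫u² ≥ c(L/π)²∫(u')², so a(u,u) ≥ (1 + c(L/π)²)∫(u')², while ||u||_{H^1}² ≤ (1 + (L/π)²)∫(u')²; dividing yields the same α.) With (π/L)² = 1 and c = -4/11, the largest admissible constant is α = ((π/L)² + c)/((π/L)² + 1).
Simplifying, α = 7/22.


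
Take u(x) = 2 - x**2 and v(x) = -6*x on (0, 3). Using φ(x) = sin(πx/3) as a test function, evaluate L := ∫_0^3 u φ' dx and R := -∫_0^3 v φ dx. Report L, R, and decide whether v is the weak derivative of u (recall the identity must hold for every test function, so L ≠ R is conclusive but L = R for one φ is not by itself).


LHS = 18/π, RHS = 54/π. No, v is not the weak derivative of u.

u(x) = 2 - x**2, classical derivative u'(x) = -2*x.
φ(x) = sin(πx/3), so φ'(x) = π*cos(π*x/3)/3.
Note φ(0) = φ(3) = 0, so the boundary term u·φ vanishes.
LHS = ∫_0^3 u(x) φ'(x) dx = ∫_0^3 (-π*x^2*cos(π*x/3)/3 + 2*π*cos(π*x/3)/3) dx. Term by term:
  ∫_0^3 2*π*cos(π*x/3)/3 dx = 0;  ∫_0^3 -π*x^2*cos(π*x/3)/3 dx = 18/π.
Sum: 0 + 18/π = 18/π.
So LHS = 18/π.
∫_0^3 v(x) φ(x) dx = ∫_0^3 (-6*x*sin(π*x/3)) dx. Term by term:
  ∫_0^3 -6*x*sin(π*x/3) dx = -54/π.
So RHS = -∫_0^3 v(x) φ(x) dx = 54/π.
LHS − RHS = -36/π ≠ 0, so the identity fails.
(For a valid weak derivative the identity must hold for EVERY test function, in particular this one. The failure shows v is NOT the weak derivative of u.)
Correct weak derivative would be u'(x) = -2*x.


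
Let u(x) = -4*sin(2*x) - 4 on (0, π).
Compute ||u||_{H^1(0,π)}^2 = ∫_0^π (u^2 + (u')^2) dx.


||u||_{H^1(0,π)}^2 = 56*π

u'(x) = -8*cos(2*x).
Expand u² and (u')² and integrate term by term on (0, π), using: for integers n ≥ 1, ∫_0^π sin²(nx) dx = ∫_0^π cos²(nx) dx = π/2; for n ≠ n', ∫_0^π sin(nx)sin(n'x) dx = ∫_0^π cos(nx)cos(n'x) dx = 0; and by product-to-sum, ∫_0^π sin(nx)cos(n'x) dx = ½∫_0^π [sin((n+n')x) + sin((n−n')x)] dx, which is 0 when n+n' is even and 2n/(n²−n'²) when n+n' is odd (it need not vanish on (0, π)). For the constant mode: ∫_0^π 1 dx = π, ∫_0^π cos(nx) dx = 0, ∫_0^π sin(nx) dx = (1−(−1)^n)/n.
  u² squared terms: (-4)²·∫1 dx = 16·π = 16*π;  (-4)²·∫sin(2x)² dx = 16·π/2 = 8*π.
  u² cross terms: 2·(-4)·(-4)·∫1·sin(2x) dx = 32·(0) = 0.
  So ∫_0^π u² dx = 16*π + 8*π + 0 = 24*π.
  (u')² squared terms: (-8)²·∫cos(2x)² dx = 64·π/2 = 32*π.
  So ∫_0^π (u')² dx = 32*π.
||u||_{H^1}^2 = (24*π) + (32*π) = 56*π.


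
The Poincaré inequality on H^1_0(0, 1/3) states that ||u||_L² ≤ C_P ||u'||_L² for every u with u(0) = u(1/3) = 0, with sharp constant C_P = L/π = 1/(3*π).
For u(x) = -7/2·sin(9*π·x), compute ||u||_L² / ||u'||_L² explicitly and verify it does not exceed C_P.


||u||_L² / ||u'||_L² = 1/(9*π) < C_P = 1/(3*π).

u(x) = -7/2·sin(9*π·x), so u'(x) = -63*π*cos(9*π*x)/2.
Writing u(x) = A·sin(kπx/L) with A = -7/2 and k = 3, use ∫_0^L sin²(kπx/L) dx = L/2 and ∫_0^L cos²(kπx/L) dx = L/2.
u² = 49/4·sin²(9*π·x) and (u')² = 3969*π^2/4·cos²(9*π·x), and each of sin², cos² integrates to L/2 = 1/6 over (0, 1/3).
∫_0^1/3 u² dx = 49/24, so ||u||_L² = 7*sqrt(6)/12.
∫_0^1/3 (u')² dx = 1323*π^2/8, so ||u'||_L² = 21*sqrt(6)*π/4.
Ratio ||u||_L² / ||u'||_L² = 1/(9*π).
Sharp Poincaré constant on H^1_0(0, 1/3) is C_P = L/π = 1/(3*π), achieved by sin(3*π·x).
This is the k = 3 harmonic; the ratio L/(kπ) is strictly less than C_P = L/π, consistent with the sharp inequality ||u||_L² ≤ C_P ||u'||_L².


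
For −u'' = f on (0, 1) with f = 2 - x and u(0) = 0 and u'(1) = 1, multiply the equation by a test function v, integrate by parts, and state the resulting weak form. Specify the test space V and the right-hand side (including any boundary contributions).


V = {v ∈ H^1(0, 1) : v(0) = 0} (test functions vanish at x = 0 where u is specified); weak form: ∫_0^1 u'v' dx = ∫_0^1 (2 - x) v dx + v(1) for all v ∈ V.

Multiply both sides by a test function v and integrate from 0 to 1:
  ∫_0^1 −u''(x) v(x) dx = ∫_0^1 f(x) v(x) dx.
Integrate the LHS by parts once:
  ∫_0^1 −u'' v dx = −[u'(x) v(x)]_0^1 + ∫_0^1 u'(x) v'(x) dx.
Thus ∫_0^1 u'(x) v'(x) dx = ∫_0^1 f(x) v(x) dx + [u'(x) v(x)]_0^1.
Choose V so that boundary terms are either known or forced to vanish.
Mixed BC: u(0) = 0 (Dirichlet) and u'(1) = 1 (Neumann). Define V = {v ∈ H^1(0, 1) : v(0) = 0}. Then [u' v]_0^1 = u'(1)·v(1) − u'(0)·0 = v(1).
Weak formulation: find u (satisfying any essential BC) such that ∫_0^1 u'(x) v'(x) dx = ∫_0^1 f v dx + v(1) for all v ∈ V (Dirichlet at 0 absorbed into V; Neumann datum at x = 1 contributes the boundary term).
Substituting f(x) = 2 - x, the right-hand side is ∫_0^1 (2 - x) v dx + v(1).


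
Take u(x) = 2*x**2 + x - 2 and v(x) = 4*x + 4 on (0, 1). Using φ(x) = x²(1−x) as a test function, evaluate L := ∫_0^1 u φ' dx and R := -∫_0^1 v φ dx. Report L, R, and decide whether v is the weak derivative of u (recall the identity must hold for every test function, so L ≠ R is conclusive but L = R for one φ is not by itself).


LHS = -17/60, RHS = -8/15. No, v is not the weak derivative of u.

u(x) = 2*x**2 + x - 2, classical derivative u'(x) = 4*x + 1.
φ(x) = x²(1−x), so φ'(x) = x*(2 - 3*x).
Note φ(0) = φ(1) = 0, so the boundary term u·φ vanishes.
LHS = ∫_0^1 u(x) φ'(x) dx = ∫_0^1 (-6*x^4 + x^3 + 8*x^2 - 4*x) dx. Term by term:
  ∫_0^1 -6*x^4 dx = -6/5;  ∫_0^1 x^3 dx = 1/4;  ∫_0^1 8*x^2 dx = 8/3;
  ∫_0^1 -4*x dx = -2.
Sum: -6/5 + 1/4 + 8/3 − 2 = -17/60.
So LHS = -17/60.
∫_0^1 v(x) φ(x) dx = ∫_0^1 (-4*x^4 + 4*x^2) dx. Term by term:
  ∫_0^1 -4*x^4 dx = -4/5;  ∫_0^1 4*x^2 dx = 4/3.
Sum: -4/5 + 4/3 = 8/15.
So RHS = -∫_0^1 v(x) φ(x) dx = -8/15.
LHS − RHS = 1/4 ≠ 0, so the identity fails.
(For a valid weak derivative the identity must hold for EVERY test function, in particular this one. The failure shows v is NOT the weak derivative of u.)
Correct weak derivative would be u'(x) = 4*x + 1.


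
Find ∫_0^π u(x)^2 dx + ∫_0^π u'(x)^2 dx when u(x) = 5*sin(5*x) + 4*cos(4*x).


||u||_{H^1(0,π)}^2 = 6800/9 + 461*π

u'(x) = -16*sin(4*x) + 25*cos(5*x).
Expand u² and (u')² and integrate term by term on (0, π), using: for integers n ≥ 1, ∫_0^π sin²(nx) dx = ∫_0^π cos²(nx) dx = π/2; for n ≠ n', ∫_0^π sin(nx)sin(n'x) dx = ∫_0^π cos(nx)cos(n'x) dx = 0; and by product-to-sum, ∫_0^π sin(nx)cos(n'x) dx = ½∫_0^π [sin((n+n')x) + sin((n−n')x)] dx, which is 0 when n+n' is even and 2n/(n²−n'²) when n+n' is odd (it need not vanish on (0, π)).
  u² squared terms: (4)²·∫cos(4x)² dx = 16·π/2 = 8*π;  (5)²·∫sin(5x)² dx = 25·π/2 = 25*π/2.
  u² cross terms: 2·(4)·(5)·∫cos(4x)·sin(5x) dx = 40·(10/9) = 400/9.
  So ∫_0^π u² dx = 8*π + 25*π/2 + 400/9 = 400/9 + 41*π/2.
  (u')² squared terms: (-16)²·∫sin(4x)² dx = 256·π/2 = 128*π;  (25)²·∫cos(5x)² dx = 625·π/2 = 625*π/2.
  (u')² cross terms: 2·(-16)·(25)·∫sin(4x)·cos(5x) dx = -800·(-8/9) = 6400/9.
  So ∫_0^π (u')² dx = 128*π + 625*π/2 + 6400/9 = 6400/9 + 881*π/2.
||u||_{H^1}^2 = (400/9 + 41*π/2) + (6400/9 + 881*π/2) = 6800/9 + 461*π.


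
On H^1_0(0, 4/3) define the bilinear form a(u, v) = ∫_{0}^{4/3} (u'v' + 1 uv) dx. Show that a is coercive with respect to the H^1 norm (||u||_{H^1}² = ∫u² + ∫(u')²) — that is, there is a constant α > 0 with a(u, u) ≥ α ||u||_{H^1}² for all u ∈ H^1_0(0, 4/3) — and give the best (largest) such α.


α = 1

Coercivity of a(·,·) on H^1_0(0, 4/3) means a(u, u) ≥ α ||u||_{H^1}² for every u ∈ H^1_0.
The interval has length L = 4/3, and Poincaré/coercivity depend only on L. Here a(u, u) = ∫(u')² + (1)·∫u².
Here c = 1 ≥ 1, so a(u,u) = ∫(u')² + c∫u² ≥ ∫(u')² + ∫u² = ||u||_{H^1}², i.e. α = 1 works. No larger α is possible: a(u,u) ≥ α||u||_{H^1}² means (1−α)∫(u')² ≥ (α−c)∫u², and for the modes u_n = sin(nπ(x−x₀)/L) (x₀ the left endpoint) one has ∫u_n²/∫(u_n')² = (L/(nπ))² → 0, so a(u_n,u_n)/||u_n||_{H^1}² → 1. Hence the optimal constant is α = 1.
Therefore α = 1.


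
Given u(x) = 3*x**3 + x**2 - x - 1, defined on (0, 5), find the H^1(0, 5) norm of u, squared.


||u||_{H^1}^2 = 1171145/7

The H^1 norm (squared) on an interval (0, L) is
  ||u||_{H^1}^2 = ∫_0^L u(x)^2 dx + ∫_0^L u'(x)^2 dx.
Compute u'(x) = 9*x**2 + 2*x - 1.
Then u(x)^2 = 9*x**6 + 6*x**5 - 5*x**4 - 8*x**3 - x**2 + 2*x + 1 and u'(x)^2 = 81*x**4 + 36*x**3 - 14*x**2 - 4*x + 1.
Integrate each monomial from 0 to 5 using ∫_0^5 c·x^n dx = c·5^(n+1)/(n+1):
  ∫_0^5 u(x)^2 dx = ∫_0^5 (9*x^6 + 6*x^5 - 5*x^4 - 8*x^3 - x^2 + 2*x + 1) dx. Term by term:
    ∫_0^5 9*x^6 dx = 703125/7;  ∫_0^5 6*x^5 dx = 15625;  ∫_0^5 -5*x^4 dx = -3125;
    ∫_0^5 -8*x^3 dx = -1250;  ∫_0^5 -x^2 dx = -125/3;  ∫_0^5 2*x dx = 25;
    ∫_0^5 1 dx = 5.
  Sum: 703125/7 + 15625 − 3125 − 1250 − 125/3 + 25 + 5 = 2345380/21.
  ∫_0^5 u'(x)^2 dx = ∫_0^5 (81*x^4 + 36*x^3 - 14*x^2 - 4*x + 1) dx. Term by term:
    ∫_0^5 81*x^4 dx = 50625;  ∫_0^5 36*x^3 dx = 5625;  ∫_0^5 -14*x^2 dx = -1750/3;
    ∫_0^5 -4*x dx = -50;  ∫_0^5 1 dx = 5.
  Sum: 50625 + 5625 − 1750/3 − 50 + 5 = 166865/3.
Adding: ||u||_{H^1}^2 = 2345380/21 + 166865/3 = 1171145/7.


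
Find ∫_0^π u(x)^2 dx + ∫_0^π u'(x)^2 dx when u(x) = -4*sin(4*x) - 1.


||u||_{H^1(0,π)}^2 = 137*π

u'(x) = -16*cos(4*x).
Expand u² and (u')² and integrate term by term on (0, π), using: for integers n ≥ 1, ∫_0^π sin²(nx) dx = ∫_0^π cos²(nx) dx = π/2; for n ≠ n', ∫_0^π sin(nx)sin(n'x) dx = ∫_0^π cos(nx)cos(n'x) dx = 0; and by product-to-sum, ∫_0^π sin(nx)cos(n'x) dx = ½∫_0^π [sin((n+n')x) + sin((n−n')x)] dx, which is 0 when n+n' is even and 2n/(n²−n'²) when n+n' is odd (it need not vanish on (0, π)). For the constant mode: ∫_0^π 1 dx = π, ∫_0^π cos(nx) dx = 0, ∫_0^π sin(nx) dx = (1−(−1)^n)/n.
  u² squared terms: (-1)²·∫1 dx = 1·π = π;  (-4)²·∫sin(4x)² dx = 16·π/2 = 8*π.
  u² cross terms: 2·(-1)·(-4)·∫1·sin(4x) dx = 8·(0) = 0.
  So ∫_0^π u² dx = π + 8*π + 0 = 9*π.
  (u')² squared terms: (-16)²·∫cos(4x)² dx = 256·π/2 = 128*π.
  So ∫_0^π (u')² dx = 128*π.
||u||_{H^1}^2 = (9*π) + (128*π) = 137*π.


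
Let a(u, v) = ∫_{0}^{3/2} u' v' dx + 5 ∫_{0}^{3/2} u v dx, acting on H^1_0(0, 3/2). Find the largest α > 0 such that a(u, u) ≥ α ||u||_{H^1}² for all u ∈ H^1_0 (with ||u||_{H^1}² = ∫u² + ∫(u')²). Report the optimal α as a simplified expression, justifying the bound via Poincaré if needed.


α = 1

Coercivity of a(·,·) on H^1_0(0, 3/2) means a(u, u) ≥ α ||u||_{H^1}² for every u ∈ H^1_0.
The interval has length L = 3/2, and Poincaré/coercivity depend only on L. Here a(u, u) = ∫(u')² + (5)·∫u².
Here c = 5 ≥ 1, so a(u,u) = ∫(u')² + c∫u² ≥ ∫(u')² + ∫u² = ||u||_{H^1}², i.e. α = 1 works. No larger α is possible: a(u,u) ≥ α||u||_{H^1}² means (1−α)∫(u')² ≥ (α−c)∫u², and for the modes u_n = sin(nπ(x−x₀)/L) (x₀ the left endpoint) one has ∫u_n²/∫(u_n')² = (L/(nπ))² → 0, so a(u_n,u_n)/||u_n||_{H^1}² → 1. Hence the optimal constant is α = 1.
Therefore α = 1.


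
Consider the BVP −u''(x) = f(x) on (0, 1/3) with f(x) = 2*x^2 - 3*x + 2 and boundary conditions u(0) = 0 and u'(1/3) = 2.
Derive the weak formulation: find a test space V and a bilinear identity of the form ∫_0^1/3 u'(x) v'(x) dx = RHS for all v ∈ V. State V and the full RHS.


V = {v ∈ H^1(0, 1/3) : v(0) = 0} (test functions vanish at x = 0 where u is specified); weak form: ∫_0^1/3 u'v' dx = ∫_0^1/3 (2*x^2 - 3*x + 2) v dx + 2·v(1/3) for all v ∈ V.

Multiply both sides by a test function v and integrate from 0 to 1/3:
  ∫_0^1/3 −u''(x) v(x) dx = ∫_0^1/3 f(x) v(x) dx.
Integrate the LHS by parts once:
  ∫_0^1/3 −u'' v dx = −[u'(x) v(x)]_0^1/3 + ∫_0^1/3 u'(x) v'(x) dx.
Thus ∫_0^1/3 u'(x) v'(x) dx = ∫_0^1/3 f(x) v(x) dx + [u'(x) v(x)]_0^1/3.
Choose V so that boundary terms are either known or forced to vanish.
Mixed BC: u(0) = 0 (Dirichlet) and u'(1/3) = 2 (Neumann). Define V = {v ∈ H^1(0, 1/3) : v(0) = 0}. Then [u' v]_0^1/3 = u'(1/3)·v(1/3) − u'(0)·0 = 2·v(1/3).
Weak formulation: find u (satisfying any essential BC) such that ∫_0^1/3 u'(x) v'(x) dx = ∫_0^1/3 f v dx + 2·v(1/3) for all v ∈ V (Dirichlet at 0 absorbed into V; Neumann datum at x = 1/3 contributes the boundary term).
Substituting f(x) = 2*x^2 - 3*x + 2, the right-hand side is ∫_0^1/3 (2*x^2 - 3*x + 2) v dx + 2·v(1/3).


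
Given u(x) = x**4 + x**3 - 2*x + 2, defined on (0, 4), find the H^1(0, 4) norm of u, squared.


||u||_{H^1}^2 = 31445408/315

The H^1 norm (squared) on an interval (0, L) is
  ||u||_{H^1}^2 = ∫_0^L u(x)^2 dx + ∫_0^L u'(x)^2 dx.
Compute u'(x) = 4*x**3 + 3*x**2 - 2.
Then u(x)^2 = x**8 + 2*x**7 + x**6 - 4*x**5 + 4*x**3 + 4*x**2 - 8*x + 4 and u'(x)^2 = 16*x**6 + 24*x**5 + 9*x**4 - 16*x**3 - 12*x**2 + 4.
Integrate each monomial from 0 to 4 using ∫_0^4 c·x^n dx = c·4^(n+1)/(n+1):
  ∫_0^4 u(x)^2 dx = ∫_0^4 (x^8 + 2*x^7 + x^6 - 4*x^5 + 4*x^3 + 4*x^2 - 8*x + 4) dx. Term by term:
    ∫_0^4 x^8 dx = 262144/9;  ∫_0^4 2*x^7 dx = 16384;  ∫_0^4 x^6 dx = 16384/7;
    ∫_0^4 -4*x^5 dx = -8192/3;  ∫_0^4 4*x^3 dx = 256;  ∫_0^4 4*x^2 dx = 256/3;
    ∫_0^4 -8*x dx = -64;  ∫_0^4 4 dx = 16.
  Sum: 262144/9 + 16384 + 16384/7 − 8192/3 + 256 + 256/3 − 64 + 16 = 2861104/63.
  ∫_0^4 u'(x)^2 dx = ∫_0^4 (16*x^6 + 24*x^5 + 9*x^4 - 16*x^3 - 12*x^2 + 4) dx. Term by term:
    ∫_0^4 16*x^6 dx = 262144/7;  ∫_0^4 24*x^5 dx = 16384;  ∫_0^4 9*x^4 dx = 9216/5;
    ∫_0^4 -16*x^3 dx = -1024;  ∫_0^4 -12*x^2 dx = -256;  ∫_0^4 4 dx = 16.
  Sum: 262144/7 + 16384 + 9216/5 − 1024 − 256 + 16 = 1904432/35.
Adding: ||u||_{H^1}^2 = 2861104/63 + 1904432/35 = 31445408/315.


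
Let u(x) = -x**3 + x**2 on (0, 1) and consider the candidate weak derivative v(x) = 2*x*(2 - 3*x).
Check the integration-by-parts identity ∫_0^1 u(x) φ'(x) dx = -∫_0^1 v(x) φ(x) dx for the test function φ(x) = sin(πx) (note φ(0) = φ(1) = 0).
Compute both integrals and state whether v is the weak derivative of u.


LHS = (-12 + π^2)/π^3, RHS = -24/π^3 + 2/π. No, v is not the weak derivative of u.

u(x) = -x**3 + x**2, classical derivative u'(x) = -3*x**2 + 2*x.
φ(x) = sin(πx), so φ'(x) = π*cos(π*x).
Note φ(0) = φ(1) = 0, so the boundary term u·φ vanishes.
LHS = ∫_0^1 u(x) φ'(x) dx = ∫_0^1 (-π*x^3*cos(π*x) + π*x^2*cos(π*x)) dx. Term by term:
  ∫_0^1 π*x^2*cos(π*x) dx = -2/π;  ∫_0^1 -π*x^3*cos(π*x) dx = -12/π^3 + 3/π.
Sum: -2/π + -12/π^3 + 3/π = (-12 + π^2)/π^3.
So LHS = (-12 + π^2)/π^3.
∫_0^1 v(x) φ(x) dx = ∫_0^1 (-6*x^2*sin(π*x) + 4*x*sin(π*x)) dx. Term by term:
  ∫_0^1 -6*x^2*sin(π*x) dx = -6/π + 24/π^3;  ∫_0^1 4*x*sin(π*x) dx = 4/π.
Sum: -6/π + 24/π^3 + 4/π = -2/π + 24/π^3.
So RHS = -∫_0^1 v(x) φ(x) dx = -24/π^3 + 2/π.
LHS − RHS = (12 - π^2)/π^3 ≠ 0, so the identity fails.
(For a valid weak derivative the identity must hold for EVERY test function, in particular this one. The failure shows v is NOT the weak derivative of u.)
Correct weak derivative would be u'(x) = -3*x**2 + 2*x.


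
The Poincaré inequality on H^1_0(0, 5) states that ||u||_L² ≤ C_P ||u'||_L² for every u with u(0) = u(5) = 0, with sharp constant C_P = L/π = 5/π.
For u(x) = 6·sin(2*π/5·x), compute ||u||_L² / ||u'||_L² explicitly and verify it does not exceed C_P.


||u||_L² / ||u'||_L² = 5/(2*π) < C_P = 5/π.

u(x) = 6·sin(2*π/5·x), so u'(x) = 12*π*cos(2*π*x/5)/5.
Writing u(x) = A·sin(kπx/L) with A = 6 and k = 2, use ∫_0^L sin²(kπx/L) dx = L/2 and ∫_0^L cos²(kπx/L) dx = L/2.
u² = 36·sin²(2*π/5·x) and (u')² = 144*π^2/25·cos²(2*π/5·x), and each of sin², cos² integrates to L/2 = 5/2 over (0, 5).
∫_0^5 u² dx = 90, so ||u||_L² = 3*sqrt(10).
∫_0^5 (u')² dx = 72*π^2/5, so ||u'||_L² = 6*sqrt(10)*π/5.
Ratio ||u||_L² / ||u'||_L² = 5/(2*π).
Sharp Poincaré constant on H^1_0(0, 5) is C_P = L/π = 5/π, achieved by sin(π/5·x).
This is the k = 2 harmonic; the ratio L/(kπ) is strictly less than C_P = L/π, consistent with the sharp inequality ||u||_L² ≤ C_P ||u'||_L².


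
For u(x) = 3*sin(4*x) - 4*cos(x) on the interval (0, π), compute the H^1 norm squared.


||u||_{H^1(0,π)}^2 = -128/5 + 185*π/2

u'(x) = 4*sin(x) + 12*cos(4*x).
Expand u² and (u')² and integrate term by term on (0, π), using: for integers n ≥ 1, ∫_0^π sin²(nx) dx = ∫_0^π cos²(nx) dx = π/2; for n ≠ n', ∫_0^π sin(nx)sin(n'x) dx = ∫_0^π cos(nx)cos(n'x) dx = 0; and by product-to-sum, ∫_0^π sin(nx)cos(n'x) dx = ½∫_0^π [sin((n+n')x) + sin((n−n')x)] dx, which is 0 when n+n' is even and 2n/(n²−n'²) when n+n' is odd (it need not vanish on (0, π)).
  u² squared terms: (-4)²·∫cos(x)² dx = 16·π/2 = 8*π;  (3)²·∫sin(4x)² dx = 9·π/2 = 9*π/2.
  u² cross terms: 2·(-4)·(3)·∫cos(x)·sin(4x) dx = -24·(8/15) = -64/5.
  So ∫_0^π u² dx = 8*π + 9*π/2 − 64/5 = -64/5 + 25*π/2.
  (u')² squared terms: (4)²·∫sin(x)² dx = 16·π/2 = 8*π;  (12)²·∫cos(4x)² dx = 144·π/2 = 72*π.
  (u')² cross terms: 2·(4)·(12)·∫sin(x)·cos(4x) dx = 96·(-2/15) = -64/5.
  So ∫_0^π (u')² dx = 8*π + 72*π − 64/5 = -64/5 + 80*π.
||u||_{H^1}^2 = (-64/5 + 25*π/2) + (-64/5 + 80*π) = -128/5 + 185*π/2.


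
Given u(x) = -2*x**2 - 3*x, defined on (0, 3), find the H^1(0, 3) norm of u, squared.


||u||_{H^1}^2 = 3987/5

The H^1 norm (squared) on an interval (0, L) is
  ||u||_{H^1}^2 = ∫_0^L u(x)^2 dx + ∫_0^L u'(x)^2 dx.
Compute u'(x) = -4*x - 3.
Then u(x)^2 = 4*x**4 + 12*x**3 + 9*x**2 and u'(x)^2 = 16*x**2 + 24*x + 9.
Integrate each monomial from 0 to 3 using ∫_0^3 c·x^n dx = c·3^(n+1)/(n+1):
  ∫_0^3 u(x)^2 dx = ∫_0^3 (4*x^4 + 12*x^3 + 9*x^2) dx. Term by term:
    ∫_0^3 4*x^4 dx = 972/5;  ∫_0^3 12*x^3 dx = 243;  ∫_0^3 9*x^2 dx = 81.
  Sum: 972/5 + 243 + 81 = 2592/5.
  ∫_0^3 u'(x)^2 dx = ∫_0^3 (16*x^2 + 24*x + 9) dx. Term by term:
    ∫_0^3 16*x^2 dx = 144;  ∫_0^3 24*x dx = 108;  ∫_0^3 9 dx = 27.
  Sum: 144 + 108 + 27 = 279.
Adding: ||u||_{H^1}^2 = 2592/5 + 279 = 3987/5.


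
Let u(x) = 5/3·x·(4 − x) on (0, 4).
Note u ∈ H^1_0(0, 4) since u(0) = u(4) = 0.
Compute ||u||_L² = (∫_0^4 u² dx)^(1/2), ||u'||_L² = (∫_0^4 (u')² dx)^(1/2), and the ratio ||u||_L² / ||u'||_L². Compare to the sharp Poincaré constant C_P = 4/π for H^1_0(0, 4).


||u||_L² / ||u'||_L² = 2*sqrt(10)/5 < C_P = 4/π.

u(x) = 5/3·x·(4 − x), so u'(x) = 20/3 - 10*x/3.
u(x) = 5/3·x·(4 − x) vanishes at x = 0 and x = 4, so u ∈ H^1_0(0, 4). Differentiate via the product rule and integrate the resulting polynomials term by term.
  ∫_0^4 u² dx = ∫_0^4 (25*x^4/9 - 200*x^3/9 + 400*x^2/9) dx. Term by term:
    ∫_0^4 25*x^4/9 dx = 5120/9;  ∫_0^4 -200*x^3/9 dx = -12800/9;  ∫_0^4 400*x^2/9 dx = 25600/27.
  Sum: 5120/9 − 12800/9 + 25600/27 = 2560/27.
  ∫_0^4 (u')² dx = ∫_0^4 (100*x^2/9 - 400*x/9 + 400/9) dx. Term by term:
    ∫_0^4 100*x^2/9 dx = 6400/27;  ∫_0^4 -400*x/9 dx = -3200/9;  ∫_0^4 400/9 dx = 1600/9.
  Sum: 6400/27 − 3200/9 + 1600/9 = 1600/27.
∫_0^4 u² dx = 2560/27, so ||u||_L² = 16*sqrt(30)/9.
∫_0^4 (u')² dx = 1600/27, so ||u'||_L² = 40*sqrt(3)/9.
Ratio ||u||_L² / ||u'||_L² = 2*sqrt(10)/5.
Sharp Poincaré constant on H^1_0(0, 4) is C_P = L/π = 4/π, achieved by sin(π/4·x).
A polynomial bump cannot attain the sharp Poincaré constant (only the first sine eigenfunction does), so the ratio is strictly less than C_P, consistent with ||u||_L² ≤ C_P ||u'||_L².


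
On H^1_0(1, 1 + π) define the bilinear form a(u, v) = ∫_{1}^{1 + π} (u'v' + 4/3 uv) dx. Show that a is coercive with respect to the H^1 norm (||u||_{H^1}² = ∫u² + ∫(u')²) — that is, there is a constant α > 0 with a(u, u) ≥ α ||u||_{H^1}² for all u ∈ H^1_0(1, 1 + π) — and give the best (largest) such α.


α = 1

Coercivity of a(·,·) on H^1_0(1, 1 + π) means a(u, u) ≥ α ||u||_{H^1}² for every u ∈ H^1_0.
The interval has length L = π, and Poincaré/coercivity depend only on L. Here a(u, u) = ∫(u')² + (4/3)·∫u².
Here c = 4/3 ≥ 1, so a(u,u) = ∫(u')² + c∫u² ≥ ∫(u')² + ∫u² = ||u||_{H^1}², i.e. α = 1 works. No larger α is possible: a(u,u) ≥ α||u||_{H^1}² means (1−α)∫(u')² ≥ (α−c)∫u², and for the modes u_n = sin(nπ(x−x₀)/L) (x₀ the left endpoint) one has ∫u_n²/∫(u_n')² = (L/(nπ))² → 0, so a(u_n,u_n)/||u_n||_{H^1}² → 1. Hence the optimal constant is α = 1.
Therefore α = 1.


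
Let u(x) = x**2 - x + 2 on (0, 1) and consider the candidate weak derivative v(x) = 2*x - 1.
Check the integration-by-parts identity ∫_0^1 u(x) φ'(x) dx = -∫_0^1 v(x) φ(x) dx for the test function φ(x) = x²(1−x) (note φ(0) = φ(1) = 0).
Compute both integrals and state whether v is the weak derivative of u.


LHS = -1/60, RHS = -1/60. Yes, v = u' weakly.

u(x) = x**2 - x + 2, classical derivative u'(x) = 2*x - 1.
φ(x) = x²(1−x), so φ'(x) = x*(2 - 3*x).
Note φ(0) = φ(1) = 0, so the boundary term u·φ vanishes.
LHS = ∫_0^1 u(x) φ'(x) dx = ∫_0^1 (-3*x^4 + 5*x^3 - 8*x^2 + 4*x) dx. Term by term:
  ∫_0^1 -3*x^4 dx = -3/5;  ∫_0^1 5*x^3 dx = 5/4;  ∫_0^1 -8*x^2 dx = -8/3;
  ∫_0^1 4*x dx = 2.
Sum: -3/5 + 5/4 − 8/3 + 2 = -1/60.
So LHS = -1/60.
∫_0^1 v(x) φ(x) dx = ∫_0^1 (-2*x^4 + 3*x^3 - x^2) dx. Term by term:
  ∫_0^1 -2*x^4 dx = -2/5;  ∫_0^1 3*x^3 dx = 3/4;  ∫_0^1 -x^2 dx = -1/3.
Sum: -2/5 + 3/4 − 1/3 = 1/60.
So RHS = -∫_0^1 v(x) φ(x) dx = -1/60.
LHS = RHS, so the identity holds for this test φ.
Moreover u is smooth here and v(x) = u'(x) = 2*x - 1 pointwise, so the identity holds for every test function. Hence v is the weak derivative of u.


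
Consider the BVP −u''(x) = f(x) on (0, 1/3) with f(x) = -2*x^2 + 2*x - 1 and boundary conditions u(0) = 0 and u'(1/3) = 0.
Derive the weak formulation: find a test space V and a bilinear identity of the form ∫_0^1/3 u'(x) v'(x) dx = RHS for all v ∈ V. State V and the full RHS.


V = {v ∈ H^1(0, 1/3) : v(0) = 0} (test functions vanish at x = 0 where u is specified); weak form: ∫_0^1/3 u'v' dx = ∫_0^1/3 (-2*x^2 + 2*x - 1) v dx for all v ∈ V.

Multiply both sides by a test function v and integrate from 0 to 1/3:
  ∫_0^1/3 −u''(x) v(x) dx = ∫_0^1/3 f(x) v(x) dx.
Integrate the LHS by parts once:
  ∫_0^1/3 −u'' v dx = −[u'(x) v(x)]_0^1/3 + ∫_0^1/3 u'(x) v'(x) dx.
Thus ∫_0^1/3 u'(x) v'(x) dx = ∫_0^1/3 f(x) v(x) dx + [u'(x) v(x)]_0^1/3.
Choose V so that boundary terms are either known or forced to vanish.
Mixed BC: u(0) = 0 (Dirichlet) and u'(1/3) = 0 (Neumann). Define V = {v ∈ H^1(0, 1/3) : v(0) = 0}. Then [u' v]_0^1/3 = u'(1/3)·v(1/3) − u'(0)·0 = 0.
Weak formulation: find u (satisfying any essential BC) such that ∫_0^1/3 u'(x) v'(x) dx = ∫_0^1/3 f v dx for all v ∈ V (Dirichlet at 0 absorbed into V; the Neumann datum at x = 1/3 is zero, so no boundary term remains).
Substituting f(x) = -2*x^2 + 2*x - 1, the right-hand side is ∫_0^1/3 (-2*x^2 + 2*x - 1) v dx.


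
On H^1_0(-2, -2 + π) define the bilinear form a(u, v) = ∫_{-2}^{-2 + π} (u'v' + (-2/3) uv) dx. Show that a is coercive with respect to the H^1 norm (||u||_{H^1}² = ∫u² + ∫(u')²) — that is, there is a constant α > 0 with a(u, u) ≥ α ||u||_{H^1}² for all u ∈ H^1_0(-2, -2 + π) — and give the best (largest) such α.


α = 1/6

Coercivity of a(·,·) on H^1_0(-2, -2 + π) means a(u, u) ≥ α ||u||_{H^1}² for every u ∈ H^1_0.
The interval has length L = π, and Poincaré/coercivity depend only on L. Here a(u, u) = ∫(u')² + (-2/3)·∫u².
Here c = -2/3 < 0 with |c| < (π/L)² = 1, so coercivity still holds. The condition a(u,u) ≥ α||u||_{H^1}² reads (1−α)∫(u')² ≥ (α−c)∫u². Any admissible α is ≤ 1 (rapidly oscillating u have ∫u²/∫(u')² → 0), and α = 1 would force 0 ≥ (1−c)∫u², impossible since c < 1; so 1−α > 0. By the sharp Poincaré inequality on H^1_0 of an interval of length L, ∫(u')² ≥ (π/L)²∫u² with equality for the first sine mode sin(π(x−x₀)/L) (x₀ the left endpoint), so the inequality holds for all u iff (1−α)(π/L)² ≥ α − c, i.e. α ≤ ((π/L)² + c)/((π/L)² + 1) = (1 + c(L/π)²)/(1 + (L/π)²). (Direct route, valid since c ≤ 0: Poincaré gives c∫u² ≥ c(L/π)²∫(u')², so a(u,u) ≥ (1 + c(L/π)²)∫(u')², while ||u||_{H^1}² ≤ (1 + (L/π)²)∫(u')²; dividing yields the same α.) With (π/L)² = 1 and c = -2/3, the largest admissible constant is α = ((π/L)² + c)/((π/L)² + 1).
Simplifying, α = 1/6.


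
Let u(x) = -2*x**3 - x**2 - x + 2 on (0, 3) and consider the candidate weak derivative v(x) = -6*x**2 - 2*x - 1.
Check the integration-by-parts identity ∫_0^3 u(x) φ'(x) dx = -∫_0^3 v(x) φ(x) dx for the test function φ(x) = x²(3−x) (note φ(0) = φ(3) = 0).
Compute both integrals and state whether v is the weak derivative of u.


LHS = 3537/20, RHS = 3537/20. Yes, v = u' weakly.

u(x) = -2*x**3 - x**2 - x + 2, classical derivative u'(x) = -6*x**2 - 2*x - 1.
φ(x) = x²(3−x), so φ'(x) = 3*x*(2 - x).
Note φ(0) = φ(3) = 0, so the boundary term u·φ vanishes.
LHS = ∫_0^3 u(x) φ'(x) dx = ∫_0^3 (6*x^5 - 9*x^4 - 3*x^3 - 12*x^2 + 12*x) dx. Term by term:
  ∫_0^3 6*x^5 dx = 729;  ∫_0^3 -9*x^4 dx = -2187/5;  ∫_0^3 -3*x^3 dx = -243/4;
  ∫_0^3 -12*x^2 dx = -108;  ∫_0^3 12*x dx = 54.
Sum: 729 − 2187/5 − 243/4 − 108 + 54 = 3537/20.
So LHS = 3537/20.
∫_0^3 v(x) φ(x) dx = ∫_0^3 (6*x^5 - 16*x^4 - 5*x^3 - 3*x^2) dx. Term by term:
  ∫_0^3 6*x^5 dx = 729;  ∫_0^3 -16*x^4 dx = -3888/5;  ∫_0^3 -5*x^3 dx = -405/4;
  ∫_0^3 -3*x^2 dx = -27.
Sum: 729 − 3888/5 − 405/4 − 27 = -3537/20.
So RHS = -∫_0^3 v(x) φ(x) dx = 3537/20.
LHS = RHS, so the identity holds for this test φ.
Moreover u is smooth here and v(x) = u'(x) = -6*x**2 - 2*x - 1 pointwise, so the identity holds for every test function. Hence v is the weak derivative of u.


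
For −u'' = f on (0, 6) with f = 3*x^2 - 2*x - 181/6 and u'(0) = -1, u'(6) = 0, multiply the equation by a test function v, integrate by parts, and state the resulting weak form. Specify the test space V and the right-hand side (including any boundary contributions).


V = H^1(0, 6) (v unrestricted at boundary; u is determined up to an additive constant); weak form: ∫_0^6 u'v' dx = ∫_0^6 (3*x^2 - 2*x - 181/6) v dx + v(0) for all v ∈ V.

Multiply both sides by a test function v and integrate from 0 to 6:
  ∫_0^6 −u''(x) v(x) dx = ∫_0^6 f(x) v(x) dx.
Integrate the LHS by parts once:
  ∫_0^6 −u'' v dx = −[u'(x) v(x)]_0^6 + ∫_0^6 u'(x) v'(x) dx.
Thus ∫_0^6 u'(x) v'(x) dx = ∫_0^6 f(x) v(x) dx + [u'(x) v(x)]_0^6.
Choose V so that boundary terms are either known or forced to vanish.
u has inhomogeneous Neumann u'(0) = -1, u'(6) = 0. [u' v]_0^6 = (0)·v(6) − (-1)·v(0) = v(0). Take V = H^1(0, 6); boundary term becomes part of RHS.
Weak formulation: find u (satisfying any essential BC) such that ∫_0^6 u'(x) v'(x) dx = ∫_0^6 f v dx + v(0) for all v ∈ V (Neumann data are natural BCs: they enter the RHS as boundary terms).
Substituting f(x) = 3*x^2 - 2*x - 181/6, the right-hand side is ∫_0^6 (3*x^2 - 2*x - 181/6) v dx + v(0).
Compatibility check (pure Neumann): taking v ≡ 1 ∈ V gives 0 = ∫_0^6 f dx + (0) − (-1), i.e. ∫_0^6 f dx must equal u'(0) − u'(6) = -1. Indeed ∫_0^6 (3*x^2 - 2*x - 181/6) dx = -1, so the data are compatible. The solution is then unique only up to an additive constant (fix it e.g. by requiring ∫_0^6 u dx = 0).


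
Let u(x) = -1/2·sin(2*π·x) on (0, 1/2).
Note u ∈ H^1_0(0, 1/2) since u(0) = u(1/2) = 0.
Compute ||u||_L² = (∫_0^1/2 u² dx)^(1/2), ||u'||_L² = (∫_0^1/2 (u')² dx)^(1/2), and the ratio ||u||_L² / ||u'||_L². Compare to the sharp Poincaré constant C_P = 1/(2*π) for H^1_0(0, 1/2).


||u||_L² / ||u'||_L² = 1/(2*π) = C_P.

u(x) = -1/2·sin(2*π·x), so u'(x) = -π*cos(2*π*x).
Writing u(x) = A·sin(kπx/L) with A = -1/2 and k = 1, use ∫_0^L sin²(kπx/L) dx = L/2 and ∫_0^L cos²(kπx/L) dx = L/2.
u² = 1/4·sin²(2*π·x) and (u')² = π^2·cos²(2*π·x), and each of sin², cos² integrates to L/2 = 1/4 over (0, 1/2).
∫_0^1/2 u² dx = 1/16, so ||u||_L² = 1/4.
∫_0^1/2 (u')² dx = π^2/4, so ||u'||_L² = π/2.
Ratio ||u||_L² / ||u'||_L² = 1/(2*π).
Sharp Poincaré constant on H^1_0(0, 1/2) is C_P = L/π = 1/(2*π), achieved by sin(2*π·x).
This is the k = 1 eigenfunction (up to amplitude), so the ratio equals the sharp Poincaré constant exactly.


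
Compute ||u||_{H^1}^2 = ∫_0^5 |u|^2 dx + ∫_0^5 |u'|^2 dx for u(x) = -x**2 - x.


||u||_{H^1}^2 = 7205/6

The H^1 norm (squared) on an interval (0, L) is
  ||u||_{H^1}^2 = ∫_0^L u(x)^2 dx + ∫_0^L u'(x)^2 dx.
Compute u'(x) = -2*x - 1.
Then u(x)^2 = x**4 + 2*x**3 + x**2 and u'(x)^2 = 4*x**2 + 4*x + 1.
Integrate each monomial from 0 to 5 using ∫_0^5 c·x^n dx = c·5^(n+1)/(n+1):
  ∫_0^5 u(x)^2 dx = ∫_0^5 (x^4 + 2*x^3 + x^2) dx. Term by term:
    ∫_0^5 x^4 dx = 625;  ∫_0^5 2*x^3 dx = 625/2;  ∫_0^5 x^2 dx = 125/3.
  Sum: 625 + 625/2 + 125/3 = 5875/6.
  ∫_0^5 u'(x)^2 dx = ∫_0^5 (4*x^2 + 4*x + 1) dx. Term by term:
    ∫_0^5 4*x^2 dx = 500/3;  ∫_0^5 4*x dx = 50;  ∫_0^5 1 dx = 5.
  Sum: 500/3 + 50 + 5 = 665/3.
Adding: ||u||_{H^1}^2 = 5875/6 + 665/3 = 7205/6.


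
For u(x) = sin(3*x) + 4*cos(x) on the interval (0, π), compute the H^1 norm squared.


||u||_{H^1(0,π)}^2 = 21*π

u'(x) = -4*sin(x) + 3*cos(3*x).
Expand u² and (u')² and integrate term by term on (0, π), using: for integers n ≥ 1, ∫_0^π sin²(nx) dx = ∫_0^π cos²(nx) dx = π/2; for n ≠ n', ∫_0^π sin(nx)sin(n'x) dx = ∫_0^π cos(nx)cos(n'x) dx = 0; and by product-to-sum, ∫_0^π sin(nx)cos(n'x) dx = ½∫_0^π [sin((n+n')x) + sin((n−n')x)] dx, which is 0 when n+n' is even and 2n/(n²−n'²) when n+n' is odd (it need not vanish on (0, π)).
  u² squared terms: (4)²·∫cos(x)² dx = 16·π/2 = 8*π;  (1)²·∫sin(3x)² dx = 1·π/2 = π/2.
  u² cross terms: 2·(4)·(1)·∫cos(x)·sin(3x) dx = 8·(0) = 0.
  So ∫_0^π u² dx = 8*π + π/2 + 0 = 17*π/2.
  (u')² squared terms: (-4)²·∫sin(x)² dx = 16·π/2 = 8*π;  (3)²·∫cos(3x)² dx = 9·π/2 = 9*π/2.
  (u')² cross terms: 2·(-4)·(3)·∫sin(x)·cos(3x) dx = -24·(0) = 0.
  So ∫_0^π (u')² dx = 8*π + 9*π/2 + 0 = 25*π/2.
||u||_{H^1}^2 = (17*π/2) + (25*π/2) = 21*π.


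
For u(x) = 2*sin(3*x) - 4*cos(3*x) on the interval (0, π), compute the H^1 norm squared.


||u||_{H^1(0,π)}^2 = 100*π

u'(x) = 12*sin(3*x) + 6*cos(3*x).
Expand u² and (u')² and integrate term by term on (0, π), using: for integers n ≥ 1, ∫_0^π sin²(nx) dx = ∫_0^π cos²(nx) dx = π/2; for n ≠ n', ∫_0^π sin(nx)sin(n'x) dx = ∫_0^π cos(nx)cos(n'x) dx = 0; and by product-to-sum, ∫_0^π sin(nx)cos(n'x) dx = ½∫_0^π [sin((n+n')x) + sin((n−n')x)] dx, which is 0 when n+n' is even and 2n/(n²−n'²) when n+n' is odd (it need not vanish on (0, π)).
  u² squared terms: (-4)²·∫cos(3x)² dx = 16·π/2 = 8*π;  (2)²·∫sin(3x)² dx = 4·π/2 = 2*π.
  u² cross terms: 2·(-4)·(2)·∫cos(3x)·sin(3x) dx = -16·(0) = 0.
  So ∫_0^π u² dx = 8*π + 2*π + 0 = 10*π.
  (u')² squared terms: (6)²·∫cos(3x)² dx = 36·π/2 = 18*π;  (12)²·∫sin(3x)² dx = 144·π/2 = 72*π.
  (u')² cross terms: 2·(6)·(12)·∫cos(3x)·sin(3x) dx = 144·(0) = 0.
  So ∫_0^π (u')² dx = 18*π + 72*π + 0 = 90*π.
||u||_{H^1}^2 = (10*π) + (90*π) = 100*π.


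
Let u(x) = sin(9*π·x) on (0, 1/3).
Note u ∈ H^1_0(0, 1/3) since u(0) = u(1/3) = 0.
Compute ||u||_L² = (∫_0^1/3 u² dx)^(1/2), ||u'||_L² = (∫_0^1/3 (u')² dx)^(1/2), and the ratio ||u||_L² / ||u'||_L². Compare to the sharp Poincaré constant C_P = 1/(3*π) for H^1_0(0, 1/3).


||u||_L² / ||u'||_L² = 1/(9*π) < C_P = 1/(3*π).

u(x) = sin(9*π·x), so u'(x) = 9*π*cos(9*π*x).
Writing u(x) = A·sin(kπx/L) with A = 1 and k = 3, use ∫_0^L sin²(kπx/L) dx = L/2 and ∫_0^L cos²(kπx/L) dx = L/2.
u² = 1·sin²(9*π·x) and (u')² = 81*π^2·cos²(9*π·x), and each of sin², cos² integrates to L/2 = 1/6 over (0, 1/3).
∫_0^1/3 u² dx = 1/6, so ||u||_L² = sqrt(6)/6.
∫_0^1/3 (u')² dx = 27*π^2/2, so ||u'||_L² = 3*sqrt(6)*π/2.
Ratio ||u||_L² / ||u'||_L² = 1/(9*π).
Sharp Poincaré constant on H^1_0(0, 1/3) is C_P = L/π = 1/(3*π), achieved by sin(3*π·x).
This is the k = 3 harmonic; the ratio L/(kπ) is strictly less than C_P = L/π, consistent with the sharp inequality ||u||_L² ≤ C_P ||u'||_L².


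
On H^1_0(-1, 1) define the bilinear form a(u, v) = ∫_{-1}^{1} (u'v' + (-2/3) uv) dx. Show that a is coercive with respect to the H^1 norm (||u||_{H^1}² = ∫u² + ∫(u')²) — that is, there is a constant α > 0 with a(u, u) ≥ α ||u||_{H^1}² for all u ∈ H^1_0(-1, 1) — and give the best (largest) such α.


α = (-8/3 + π^2)/(4 + π^2)

Coercivity of a(·,·) on H^1_0(-1, 1) means a(u, u) ≥ α ||u||_{H^1}² for every u ∈ H^1_0.
The interval has length L = 2, and Poincaré/coercivity depend only on L. Here a(u, u) = ∫(u')² + (-2/3)·∫u².
Here c = -2/3 < 0 with |c| < (π/L)² = π^2/4, so coercivity still holds. The condition a(u,u) ≥ α||u||_{H^1}² reads (1−α)∫(u')² ≥ (α−c)∫u². Any admissible α is ≤ 1 (rapidly oscillating u have ∫u²/∫(u')² → 0), and α = 1 would force 0 ≥ (1−c)∫u², impossible since c < 1; so 1−α > 0. By the sharp Poincaré inequality on H^1_0 of an interval of length L, ∫(u')² ≥ (π/L)²∫u² with equality for the first sine mode sin(π(x−x₀)/L) (x₀ the left endpoint), so the inequality holds for all u iff (1−α)(π/L)² ≥ α − c, i.e. α ≤ ((π/L)² + c)/((π/L)² + 1) = (1 + c(L/π)²)/(1 + (L/π)²). (Direct route, valid since c ≤ 0: Poincaré gives c∫u² ≥ c(L/π)²∫(u')², so a(u,u) ≥ (1 + c(L/π)²)∫(u')², while ||u||_{H^1}² ≤ (1 + (L/π)²)∫(u')²; dividing yields the same α.) With (π/L)² = π^2/4 and c = -2/3, the largest admissible constant is α = ((π/L)² + c)/((π/L)² + 1).
Simplifying, α = (-8/3 + π^2)/(4 + π^2).
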